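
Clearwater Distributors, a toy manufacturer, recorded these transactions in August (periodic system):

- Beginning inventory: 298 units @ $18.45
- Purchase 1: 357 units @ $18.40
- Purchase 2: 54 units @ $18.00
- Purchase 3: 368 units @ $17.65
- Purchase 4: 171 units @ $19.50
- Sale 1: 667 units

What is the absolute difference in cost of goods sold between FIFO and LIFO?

$119.60

FIFO COGS: 298 @ $18.45 + 357 @ $18.40 + 12 @ $18.00 = $12,282.90
LIFO COGS: 171 @ $19.50 + 368 @ $17.65 + 54 @ $18.00 + 74 @ $18.40 = $12,163.30
Difference = |$12,282.90 − $12,163.30| = $119.60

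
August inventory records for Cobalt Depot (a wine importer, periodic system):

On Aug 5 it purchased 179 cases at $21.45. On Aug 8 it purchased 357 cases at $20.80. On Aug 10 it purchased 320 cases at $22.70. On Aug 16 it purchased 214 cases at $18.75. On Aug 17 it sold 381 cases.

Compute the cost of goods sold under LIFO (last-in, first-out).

Aug 17, 381 sold [LIFO — newest first]: 214 @ $18.75 + 167 @ $22.70 = $7,803.40
Ending inventory: 179 @ $21.45 + 357 @ $20.80 + 153 @ $22.70 = $14,738.25

COGS = $7,803.40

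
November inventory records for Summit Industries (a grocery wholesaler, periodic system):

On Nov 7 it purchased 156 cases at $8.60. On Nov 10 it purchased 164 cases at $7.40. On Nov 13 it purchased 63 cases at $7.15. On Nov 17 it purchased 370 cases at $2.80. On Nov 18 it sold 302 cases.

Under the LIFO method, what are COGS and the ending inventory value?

COGS = $845.60; ending inventory = $3,196.05

Nov 18, 302 sold [LIFO — newest first]: 302 @ $2.80 = $845.60
Ending inventory: 156 @ $8.60 + 164 @ $7.40 + 63 @ $7.15 + 68 @ $2.80 = $3,196.05
Check: goods available $4,041.65 = COGS $845.60 + ending $3,196.05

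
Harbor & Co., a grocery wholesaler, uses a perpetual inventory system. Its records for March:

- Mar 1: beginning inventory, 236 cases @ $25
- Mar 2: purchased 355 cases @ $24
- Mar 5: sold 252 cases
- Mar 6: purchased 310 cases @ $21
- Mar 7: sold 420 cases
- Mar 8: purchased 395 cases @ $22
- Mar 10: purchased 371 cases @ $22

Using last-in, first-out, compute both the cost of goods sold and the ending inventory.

Mar 5, 252 sold [LIFO — newest first]: 252 @ $24 = $6,048
Mar 7, 420 sold [LIFO — newest first]: 310 @ $21 + 103 @ $24 + 7 @ $25 = $9,157
Total COGS = $6,048 + $9,157 = $15,205
Ending inventory: 229 @ $25 + 395 @ $22 + 371 @ $22 = $22,577

COGS = $15,205; ending inventory = $22,577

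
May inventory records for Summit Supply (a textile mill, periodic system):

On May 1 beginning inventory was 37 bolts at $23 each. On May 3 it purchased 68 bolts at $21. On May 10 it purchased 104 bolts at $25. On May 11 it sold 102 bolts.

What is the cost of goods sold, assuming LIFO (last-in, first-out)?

COGS = $2,550

May 11, 102 sold [LIFO — newest first]: 102 @ $25 = $2,550
Ending inventory: 37 @ $23 + 68 @ $21 + 2 @ $25 = $2,329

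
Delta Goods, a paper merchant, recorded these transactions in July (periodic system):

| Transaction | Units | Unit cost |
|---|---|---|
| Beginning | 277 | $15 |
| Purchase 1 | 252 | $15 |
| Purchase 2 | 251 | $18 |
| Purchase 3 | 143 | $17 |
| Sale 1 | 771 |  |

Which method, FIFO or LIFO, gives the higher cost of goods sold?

FIFO COGS: 277 @ $15 + 252 @ $15 + 242 @ $18 = $12,291
LIFO COGS: 143 @ $17 + 251 @ $18 + 252 @ $15 + 125 @ $15 = $12,604

LIFO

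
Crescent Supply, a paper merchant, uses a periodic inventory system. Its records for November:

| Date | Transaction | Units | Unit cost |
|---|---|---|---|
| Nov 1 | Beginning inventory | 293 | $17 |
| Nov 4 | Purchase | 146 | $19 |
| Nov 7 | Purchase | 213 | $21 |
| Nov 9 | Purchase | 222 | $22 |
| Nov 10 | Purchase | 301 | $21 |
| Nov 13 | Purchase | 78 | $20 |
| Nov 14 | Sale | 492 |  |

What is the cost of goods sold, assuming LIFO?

COGS = $10,367

Nov 14, 492 sold [LIFO — newest first]: 78 @ $20 + 301 @ $21 + 113 @ $22 = $10,367
Ending inventory: 293 @ $17 + 146 @ $19 + 213 @ $21 + 109 @ $22 = $14,626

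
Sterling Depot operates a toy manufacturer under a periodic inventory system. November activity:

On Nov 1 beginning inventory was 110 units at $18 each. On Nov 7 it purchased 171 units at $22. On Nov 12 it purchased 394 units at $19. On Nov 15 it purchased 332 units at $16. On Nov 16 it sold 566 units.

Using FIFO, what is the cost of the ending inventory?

Ending inventory = $7,383

Nov 16, 566 sold [FIFO — oldest first]: 110 @ $18 + 171 @ $22 + 285 @ $19 = $11,157
Ending inventory: 109 @ $19 + 332 @ $16 = $7,383
Check: goods available $18,540 = COGS $11,157 + ending $7,383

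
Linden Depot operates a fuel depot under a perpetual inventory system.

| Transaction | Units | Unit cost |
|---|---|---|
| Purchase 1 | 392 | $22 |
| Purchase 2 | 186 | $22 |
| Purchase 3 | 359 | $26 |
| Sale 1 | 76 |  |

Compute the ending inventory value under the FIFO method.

Ending inventory = $20,378

Sale 1 (76) [FIFO — oldest first]: 76 @ $22 = $1,672
Ending inventory: 316 @ $22 + 186 @ $22 + 359 @ $26 = $20,378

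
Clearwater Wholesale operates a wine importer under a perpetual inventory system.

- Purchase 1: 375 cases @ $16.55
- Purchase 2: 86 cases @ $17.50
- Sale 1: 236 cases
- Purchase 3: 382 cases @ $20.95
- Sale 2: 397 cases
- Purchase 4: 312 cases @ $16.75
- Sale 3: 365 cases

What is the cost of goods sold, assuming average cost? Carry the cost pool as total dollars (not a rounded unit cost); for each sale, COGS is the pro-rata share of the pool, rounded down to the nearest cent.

After Purchase 1: 375 on hand, pool $6,206.25 (≈ $16.5500 each)
After Purchase 2: 461 on hand, pool $7,711.25 (≈ $16.7272 each)
Sale 1, sell 236: 236/461 × $7,711.25 → $3,947.62
After Purchase 3: 607 on hand, pool $11,766.53 (≈ $19.3847 each)
Sale 2, sell 397: 397/607 × $11,766.53 → $7,695.73
After Purchase 4: 522 on hand, pool $9,296.80 (≈ $17.8100 each)
Sale 3, sell 365: 365/522 × $9,296.80 → $6,500.63
Total COGS = $3,947.62 + $7,695.73 + $6,500.63 = $18,143.98
Ending inventory (cost pool remaining) = $2,796.17
Check: goods available $20,940.15 = COGS $18,143.98 + ending $2,796.17

COGS = $18,143.98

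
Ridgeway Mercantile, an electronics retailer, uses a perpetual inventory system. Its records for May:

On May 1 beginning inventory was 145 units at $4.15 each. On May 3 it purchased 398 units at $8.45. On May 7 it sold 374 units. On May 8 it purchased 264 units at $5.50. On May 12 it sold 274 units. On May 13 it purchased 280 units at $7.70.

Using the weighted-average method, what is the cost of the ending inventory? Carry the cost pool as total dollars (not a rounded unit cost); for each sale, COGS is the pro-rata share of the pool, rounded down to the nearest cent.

After May 1: 145 on hand, pool $601.75 (≈ $4.1500 each)
After May 3: 543 on hand, pool $3,964.85 (≈ $7.3017 each)
May 7, sell 374: 374/543 × $3,964.85 → $2,730.85
After May 8: 433 on hand, pool $2,686.00 (≈ $6.2032 each)
May 12, sell 274: 274/433 × $2,686.00 → $1,699.68
After May 13: 439 on hand, pool $3,142.32 (≈ $7.1579 each)
Total COGS = $2,730.85 + $1,699.68 = $4,430.53
Ending inventory (cost pool remaining) = $3,142.32

Ending inventory = $3,142.32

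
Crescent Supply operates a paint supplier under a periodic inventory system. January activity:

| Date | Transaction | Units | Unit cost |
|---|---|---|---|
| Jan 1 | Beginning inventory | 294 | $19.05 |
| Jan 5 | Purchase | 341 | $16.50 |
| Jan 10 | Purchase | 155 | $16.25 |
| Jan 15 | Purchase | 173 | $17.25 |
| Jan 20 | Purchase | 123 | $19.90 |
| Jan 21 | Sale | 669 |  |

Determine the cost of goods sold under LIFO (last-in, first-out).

COGS = $11,547.70

Jan 21, 669 sold [LIFO — newest first]: 123 @ $19.90 + 173 @ $17.25 + 155 @ $16.25 + 218 @ $16.50 = $11,547.70
Ending inventory: 294 @ $19.05 + 123 @ $16.50 = $7,630.20
Check: goods available $19,177.90 = COGS $11,547.70 + ending $7,630.20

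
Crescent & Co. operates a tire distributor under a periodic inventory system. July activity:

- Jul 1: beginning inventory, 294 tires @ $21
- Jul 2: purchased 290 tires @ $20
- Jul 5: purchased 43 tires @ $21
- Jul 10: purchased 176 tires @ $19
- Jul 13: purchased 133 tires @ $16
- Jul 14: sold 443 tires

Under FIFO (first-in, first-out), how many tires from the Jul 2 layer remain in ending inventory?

141

Jul 14, 443 sold [FIFO — oldest first]: 294 @ $21 + 149 @ $20 = $9,154
Ending inventory: 141 @ $20 + 43 @ $21 + 176 @ $19 + 133 @ $16 = $9,195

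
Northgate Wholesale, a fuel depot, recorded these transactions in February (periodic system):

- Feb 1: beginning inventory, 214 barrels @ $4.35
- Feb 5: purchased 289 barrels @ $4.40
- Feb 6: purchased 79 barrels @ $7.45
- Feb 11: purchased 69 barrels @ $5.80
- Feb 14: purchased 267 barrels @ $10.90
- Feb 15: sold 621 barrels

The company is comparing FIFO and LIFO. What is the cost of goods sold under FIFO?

COGS = $3,017.25

FIFO COGS: 214 @ $4.35 + 289 @ $4.40 + 79 @ $7.45 + 39 @ $5.80 = $3,017.25
LIFO COGS: 267 @ $10.90 + 69 @ $5.80 + 79 @ $7.45 + 206 @ $4.40 = $4,805.45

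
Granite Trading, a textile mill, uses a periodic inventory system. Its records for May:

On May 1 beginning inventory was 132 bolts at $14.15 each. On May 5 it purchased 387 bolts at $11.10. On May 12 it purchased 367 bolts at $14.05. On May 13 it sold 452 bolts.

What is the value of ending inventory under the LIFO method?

May 13, 452 sold [LIFO — newest first]: 367 @ $14.05 + 85 @ $11.10 = $6,099.85
Ending inventory: 132 @ $14.15 + 302 @ $11.10 = $5,220.00
Check: goods available $11,319.85 = COGS $6,099.85 + ending $5,220.00

Ending inventory = $5,220.00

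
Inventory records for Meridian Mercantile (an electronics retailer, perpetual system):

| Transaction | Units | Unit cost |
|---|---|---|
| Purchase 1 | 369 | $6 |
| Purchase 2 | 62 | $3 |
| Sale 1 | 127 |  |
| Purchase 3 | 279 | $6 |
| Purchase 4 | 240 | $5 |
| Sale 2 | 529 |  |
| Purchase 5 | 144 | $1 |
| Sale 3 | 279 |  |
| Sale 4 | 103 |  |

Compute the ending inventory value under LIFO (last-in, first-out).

Ending inventory = $336

Sale 1 (127) [LIFO — newest first]: 62 @ $3 + 65 @ $6 = $576
Sale 2 (529) [LIFO — newest first]: 240 @ $5 + 279 @ $6 + 10 @ $6 = $2,934
Sale 3 (279) [LIFO — newest first]: 144 @ $1 + 135 @ $6 = $954
Sale 4 (103) [LIFO — newest first]: 103 @ $6 = $618
Total COGS = $576 + $2,934 + $954 + $618 = $5,082
Ending inventory: 56 @ $6 = $336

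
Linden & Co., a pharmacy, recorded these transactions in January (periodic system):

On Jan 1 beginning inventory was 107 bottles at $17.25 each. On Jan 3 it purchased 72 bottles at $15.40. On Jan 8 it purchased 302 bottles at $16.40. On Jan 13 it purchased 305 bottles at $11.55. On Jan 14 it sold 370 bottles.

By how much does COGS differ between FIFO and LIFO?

FIFO COGS: 107 @ $17.25 + 72 @ $15.40 + 191 @ $16.40 = $6,086.95
LIFO COGS: 305 @ $11.55 + 65 @ $16.40 = $4,588.75
Difference = |$6,086.95 − $4,588.75| = $1,498.20

$1,498.20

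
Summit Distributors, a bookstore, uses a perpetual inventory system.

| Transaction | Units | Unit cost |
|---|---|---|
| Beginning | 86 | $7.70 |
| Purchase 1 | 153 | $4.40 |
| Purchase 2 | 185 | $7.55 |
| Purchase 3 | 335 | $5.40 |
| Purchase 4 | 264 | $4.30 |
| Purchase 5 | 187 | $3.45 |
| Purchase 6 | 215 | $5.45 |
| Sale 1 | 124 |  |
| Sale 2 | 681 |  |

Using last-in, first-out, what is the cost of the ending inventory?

Ending inventory = $3,790.55

Sale 1 (124) [LIFO — newest first]: 124 @ $5.45 = $675.80
Sale 2 (681) [LIFO — newest first]: 91 @ $5.45 + 187 @ $3.45 + 264 @ $4.30 + 139 @ $5.40 = $3,026.90
Total COGS = $675.80 + $3,026.90 = $3,702.70
Ending inventory: 86 @ $7.70 + 153 @ $4.40 + 185 @ $7.55 + 196 @ $5.40 = $3,790.55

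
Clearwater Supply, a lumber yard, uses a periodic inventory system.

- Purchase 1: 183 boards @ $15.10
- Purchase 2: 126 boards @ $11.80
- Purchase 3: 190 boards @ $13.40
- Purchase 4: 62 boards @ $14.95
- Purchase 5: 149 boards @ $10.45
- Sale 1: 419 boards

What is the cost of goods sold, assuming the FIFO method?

COGS = $5,724.10

Sale 1 (419) [FIFO — oldest first]: 183 @ $15.10 + 126 @ $11.80 + 110 @ $13.40 = $5,724.10
Ending inventory: 80 @ $13.40 + 62 @ $14.95 + 149 @ $10.45 = $3,555.95
Check: goods available $9,280.05 = COGS $5,724.10 + ending $3,555.95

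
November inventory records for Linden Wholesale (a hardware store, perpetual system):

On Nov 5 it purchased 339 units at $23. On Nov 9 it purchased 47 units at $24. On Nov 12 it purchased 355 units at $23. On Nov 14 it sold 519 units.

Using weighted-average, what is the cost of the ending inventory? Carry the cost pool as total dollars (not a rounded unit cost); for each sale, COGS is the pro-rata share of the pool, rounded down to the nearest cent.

After Nov 5: 339 on hand, pool $7,797.00 (≈ $23.0000 each)
After Nov 9: 386 on hand, pool $8,925.00 (≈ $23.1218 each)
After Nov 12: 741 on hand, pool $17,090.00 (≈ $23.0634 each)
Nov 14, sell 519: 519/741 × $17,090.00 → $11,969.91
Ending inventory (cost pool remaining) = $5,120.09
Check: goods available $17,090.00 = COGS $11,969.91 + ending $5,120.09

Ending inventory = $5,120.09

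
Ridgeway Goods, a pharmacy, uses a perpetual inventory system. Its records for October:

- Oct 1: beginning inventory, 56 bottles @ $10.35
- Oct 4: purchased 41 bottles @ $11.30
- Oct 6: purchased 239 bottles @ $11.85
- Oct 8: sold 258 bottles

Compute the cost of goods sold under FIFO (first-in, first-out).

COGS = $2,950.75

Oct 8, 258 sold [FIFO — oldest first]: 56 @ $10.35 + 41 @ $11.30 + 161 @ $11.85 = $2,950.75
Ending inventory: 78 @ $11.85 = $924.30
Check: goods available $3,875.05 = COGS $2,950.75 + ending $924.30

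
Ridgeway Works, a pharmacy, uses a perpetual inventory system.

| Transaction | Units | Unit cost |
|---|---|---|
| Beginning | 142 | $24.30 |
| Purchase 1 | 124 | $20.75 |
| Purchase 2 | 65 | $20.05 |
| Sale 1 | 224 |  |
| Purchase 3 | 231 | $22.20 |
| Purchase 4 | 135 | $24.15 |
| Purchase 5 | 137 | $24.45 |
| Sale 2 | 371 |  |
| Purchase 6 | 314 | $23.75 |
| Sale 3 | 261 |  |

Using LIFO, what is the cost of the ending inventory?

Sale 1 (224) [LIFO — newest first]: 65 @ $20.05 + 124 @ $20.75 + 35 @ $24.30 = $4,726.75
Sale 2 (371) [LIFO — newest first]: 137 @ $24.45 + 135 @ $24.15 + 99 @ $22.20 = $8,807.70
Sale 3 (261) [LIFO — newest first]: 261 @ $23.75 = $6,198.75
Total COGS = $4,726.75 + $8,807.70 + $6,198.75 = $19,733.20
Ending inventory: 107 @ $24.30 + 132 @ $22.20 + 53 @ $23.75 = $6,789.25

Ending inventory = $6,789.25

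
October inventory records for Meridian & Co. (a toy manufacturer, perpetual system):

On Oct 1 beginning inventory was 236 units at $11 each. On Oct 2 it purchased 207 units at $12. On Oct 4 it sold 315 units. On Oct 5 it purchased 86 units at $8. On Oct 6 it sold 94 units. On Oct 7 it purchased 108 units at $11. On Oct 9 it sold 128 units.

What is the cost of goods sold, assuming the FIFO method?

Oct 4, 315 sold [FIFO — oldest first]: 236 @ $11 + 79 @ $12 = $3,544
Oct 6, 94 sold [FIFO — oldest first]: 94 @ $12 = $1,128
Oct 9, 128 sold [FIFO — oldest first]: 34 @ $12 + 86 @ $8 + 8 @ $11 = $1,184
Total COGS = $3,544 + $1,128 + $1,184 = $5,856
Ending inventory: 100 @ $11 = $1,100
Check: goods available $6,956 = COGS $5,856 + ending $1,100

COGS = $5,856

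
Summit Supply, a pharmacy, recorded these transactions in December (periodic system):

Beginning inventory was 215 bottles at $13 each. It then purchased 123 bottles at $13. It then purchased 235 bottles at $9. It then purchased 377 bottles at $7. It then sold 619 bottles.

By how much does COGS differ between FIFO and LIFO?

FIFO COGS: 215 @ $13 + 123 @ $13 + 235 @ $9 + 46 @ $7 = $6,831
LIFO COGS: 377 @ $7 + 235 @ $9 + 7 @ $13 = $4,845
Difference = |$6,831 − $4,845| = $1,986

$1,986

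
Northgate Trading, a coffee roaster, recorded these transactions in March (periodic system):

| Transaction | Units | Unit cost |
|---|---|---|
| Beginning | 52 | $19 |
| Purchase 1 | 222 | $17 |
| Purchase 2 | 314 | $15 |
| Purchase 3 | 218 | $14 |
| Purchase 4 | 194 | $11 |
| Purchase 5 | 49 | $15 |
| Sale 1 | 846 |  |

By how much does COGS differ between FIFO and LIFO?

$1,126

FIFO COGS: 52 @ $19 + 222 @ $17 + 314 @ $15 + 218 @ $14 + 40 @ $11 = $12,964
LIFO COGS: 49 @ $15 + 194 @ $11 + 218 @ $14 + 314 @ $15 + 71 @ $17 = $11,838
Difference = |$12,964 − $11,838| = $1,126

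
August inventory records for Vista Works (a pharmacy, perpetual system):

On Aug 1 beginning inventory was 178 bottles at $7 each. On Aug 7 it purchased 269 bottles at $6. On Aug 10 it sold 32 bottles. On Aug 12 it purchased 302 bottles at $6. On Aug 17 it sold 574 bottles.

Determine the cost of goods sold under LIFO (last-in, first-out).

Aug 10, 32 sold [LIFO — newest first]: 32 @ $6 = $192
Aug 17, 574 sold [LIFO — newest first]: 302 @ $6 + 237 @ $6 + 35 @ $7 = $3,479
Total COGS = $192 + $3,479 = $3,671
Ending inventory: 143 @ $7 = $1,001

COGS = $3,671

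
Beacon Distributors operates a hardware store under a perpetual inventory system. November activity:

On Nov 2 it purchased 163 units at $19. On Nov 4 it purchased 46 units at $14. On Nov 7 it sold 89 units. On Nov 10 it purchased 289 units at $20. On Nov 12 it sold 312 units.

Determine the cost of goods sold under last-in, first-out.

Nov 7, 89 sold [LIFO — newest first]: 46 @ $14 + 43 @ $19 = $1,461
Nov 12, 312 sold [LIFO — newest first]: 289 @ $20 + 23 @ $19 = $6,217
Total COGS = $1,461 + $6,217 = $7,678
Ending inventory: 97 @ $19 = $1,843
Check: goods available $9,521 = COGS $7,678 + ending $1,843

COGS = $7,678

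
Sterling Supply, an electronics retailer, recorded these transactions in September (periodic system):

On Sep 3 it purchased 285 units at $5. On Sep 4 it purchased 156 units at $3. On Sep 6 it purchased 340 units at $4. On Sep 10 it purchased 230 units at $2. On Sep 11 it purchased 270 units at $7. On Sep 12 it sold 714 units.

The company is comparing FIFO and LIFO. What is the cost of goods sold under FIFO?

COGS = $2,985

FIFO COGS: 285 @ $5 + 156 @ $3 + 273 @ $4 = $2,985
LIFO COGS: 270 @ $7 + 230 @ $2 + 214 @ $4 = $3,206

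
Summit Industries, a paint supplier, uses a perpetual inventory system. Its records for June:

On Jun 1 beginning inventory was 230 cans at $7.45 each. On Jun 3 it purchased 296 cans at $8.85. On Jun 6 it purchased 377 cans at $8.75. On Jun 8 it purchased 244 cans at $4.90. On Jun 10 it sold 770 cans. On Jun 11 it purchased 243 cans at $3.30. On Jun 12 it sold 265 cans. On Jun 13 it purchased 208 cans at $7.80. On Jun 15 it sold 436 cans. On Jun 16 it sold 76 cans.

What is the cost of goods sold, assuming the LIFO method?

COGS = $10,871.80

Jun 10, 770 sold [LIFO — newest first]: 244 @ $4.90 + 377 @ $8.75 + 149 @ $8.85 = $5,813.00
Jun 12, 265 sold [LIFO — newest first]: 243 @ $3.30 + 22 @ $8.85 = $996.60
Jun 15, 436 sold [LIFO — newest first]: 208 @ $7.80 + 125 @ $8.85 + 103 @ $7.45 = $3,496.00
Jun 16, 76 sold [LIFO — newest first]: 76 @ $7.45 = $566.20
Total COGS = $5,813.00 + $996.60 + $3,496.00 + $566.20 = $10,871.80
Ending inventory: 51 @ $7.45 = $379.95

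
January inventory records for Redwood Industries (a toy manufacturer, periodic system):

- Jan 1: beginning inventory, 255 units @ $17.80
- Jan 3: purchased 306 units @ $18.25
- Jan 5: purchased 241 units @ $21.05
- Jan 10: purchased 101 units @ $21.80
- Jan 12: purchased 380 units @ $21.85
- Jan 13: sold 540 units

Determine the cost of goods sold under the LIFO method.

COGS = $11,746.75

Jan 13, 540 sold [LIFO — newest first]: 380 @ $21.85 + 101 @ $21.80 + 59 @ $21.05 = $11,746.75
Ending inventory: 255 @ $17.80 + 306 @ $18.25 + 182 @ $21.05 = $13,954.60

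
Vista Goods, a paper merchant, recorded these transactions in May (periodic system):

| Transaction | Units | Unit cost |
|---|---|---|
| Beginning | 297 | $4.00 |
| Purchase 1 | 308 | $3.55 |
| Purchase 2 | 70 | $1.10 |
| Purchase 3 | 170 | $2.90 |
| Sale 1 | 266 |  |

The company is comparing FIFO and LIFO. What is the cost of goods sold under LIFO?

FIFO COGS: 266 @ $4.00 = $1,064.00
LIFO COGS: 170 @ $2.90 + 70 @ $1.10 + 26 @ $3.55 = $662.30

COGS = $662.30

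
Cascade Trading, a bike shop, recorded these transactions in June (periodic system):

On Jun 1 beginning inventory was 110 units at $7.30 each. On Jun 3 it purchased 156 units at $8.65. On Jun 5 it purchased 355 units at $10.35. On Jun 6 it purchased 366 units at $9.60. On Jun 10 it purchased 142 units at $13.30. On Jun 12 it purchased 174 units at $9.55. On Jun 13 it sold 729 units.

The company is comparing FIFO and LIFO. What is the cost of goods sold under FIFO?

FIFO COGS: 110 @ $7.30 + 156 @ $8.65 + 355 @ $10.35 + 108 @ $9.60 = $6,863.45
LIFO COGS: 174 @ $9.55 + 142 @ $13.30 + 366 @ $9.60 + 47 @ $10.35 = $7,550.35

COGS = $6,863.45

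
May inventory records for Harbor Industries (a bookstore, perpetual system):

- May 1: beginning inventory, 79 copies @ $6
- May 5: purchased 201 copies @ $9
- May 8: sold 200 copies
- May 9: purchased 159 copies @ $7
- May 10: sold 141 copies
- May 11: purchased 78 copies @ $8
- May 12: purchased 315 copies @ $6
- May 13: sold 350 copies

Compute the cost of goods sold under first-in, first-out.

May 8, 200 sold [FIFO — oldest first]: 79 @ $6 + 121 @ $9 = $1,563
May 10, 141 sold [FIFO — oldest first]: 80 @ $9 + 61 @ $7 = $1,147
May 13, 350 sold [FIFO — oldest first]: 98 @ $7 + 78 @ $8 + 174 @ $6 = $2,354
Total COGS = $1,563 + $1,147 + $2,354 = $5,064
Ending inventory: 141 @ $6 = $846
Check: goods available $5,910 = COGS $5,064 + ending $846

COGS = $5,064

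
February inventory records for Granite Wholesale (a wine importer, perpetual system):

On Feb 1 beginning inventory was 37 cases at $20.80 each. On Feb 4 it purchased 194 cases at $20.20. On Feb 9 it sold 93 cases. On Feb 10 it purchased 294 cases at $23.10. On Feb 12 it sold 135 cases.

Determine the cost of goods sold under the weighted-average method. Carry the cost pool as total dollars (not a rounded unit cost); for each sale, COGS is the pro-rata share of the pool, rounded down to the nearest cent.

COGS = $4,885.11

After Feb 1: 37 on hand, pool $769.60 (≈ $20.8000 each)
After Feb 4: 231 on hand, pool $4,688.40 (≈ $20.2961 each)
Feb 9, sell 93: 93/231 × $4,688.40 → $1,887.53
After Feb 10: 432 on hand, pool $9,592.27 (≈ $22.2043 each)
Feb 12, sell 135: 135/432 × $9,592.27 → $2,997.58
Total COGS = $1,887.53 + $2,997.58 = $4,885.11
Ending inventory (cost pool remaining) = $6,594.69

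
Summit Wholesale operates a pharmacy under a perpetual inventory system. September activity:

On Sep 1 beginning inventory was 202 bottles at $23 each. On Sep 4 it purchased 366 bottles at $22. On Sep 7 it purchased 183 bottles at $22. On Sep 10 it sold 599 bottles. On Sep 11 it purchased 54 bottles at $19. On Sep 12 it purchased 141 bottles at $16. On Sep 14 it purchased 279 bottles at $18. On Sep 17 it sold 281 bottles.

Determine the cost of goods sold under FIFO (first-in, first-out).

COGS = $18,950

Sep 10, 599 sold [FIFO — oldest first]: 202 @ $23 + 366 @ $22 + 31 @ $22 = $13,380
Sep 17, 281 sold [FIFO — oldest first]: 152 @ $22 + 54 @ $19 + 75 @ $16 = $5,570
Total COGS = $13,380 + $5,570 = $18,950
Ending inventory: 66 @ $16 + 279 @ $18 = $6,078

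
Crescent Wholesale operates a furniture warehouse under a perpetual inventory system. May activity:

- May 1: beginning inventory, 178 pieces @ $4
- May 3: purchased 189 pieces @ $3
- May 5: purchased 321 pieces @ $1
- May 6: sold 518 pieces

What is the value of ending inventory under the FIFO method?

May 6, 518 sold [FIFO — oldest first]: 178 @ $4 + 189 @ $3 + 151 @ $1 = $1,430
Ending inventory: 170 @ $1 = $170

Ending inventory = $170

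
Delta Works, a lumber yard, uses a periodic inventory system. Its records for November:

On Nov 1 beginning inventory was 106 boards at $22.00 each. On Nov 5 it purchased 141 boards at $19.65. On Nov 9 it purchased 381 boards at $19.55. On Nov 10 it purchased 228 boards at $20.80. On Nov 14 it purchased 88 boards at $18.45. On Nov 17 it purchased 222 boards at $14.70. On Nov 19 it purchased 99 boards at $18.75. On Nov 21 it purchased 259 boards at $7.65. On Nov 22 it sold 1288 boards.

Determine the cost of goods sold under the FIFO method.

Nov 22, 1288 sold [FIFO — oldest first]: 106 @ $22.00 + 141 @ $19.65 + 381 @ $19.55 + 228 @ $20.80 + 88 @ $18.45 + 222 @ $14.70 + 99 @ $18.75 + 23 @ $7.65 = $24,212.80
Ending inventory: 236 @ $7.65 = $1,805.40
Check: goods available $26,018.20 = COGS $24,212.80 + ending $1,805.40

COGS = $24,212.80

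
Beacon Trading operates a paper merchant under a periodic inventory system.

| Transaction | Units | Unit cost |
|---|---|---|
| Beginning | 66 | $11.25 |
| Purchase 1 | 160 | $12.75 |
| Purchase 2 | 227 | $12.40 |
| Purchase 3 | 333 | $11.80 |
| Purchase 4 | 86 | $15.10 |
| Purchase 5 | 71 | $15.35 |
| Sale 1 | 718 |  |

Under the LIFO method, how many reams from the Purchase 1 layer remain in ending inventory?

Sale 1 (718) [LIFO — newest first]: 71 @ $15.35 + 86 @ $15.10 + 333 @ $11.80 + 227 @ $12.40 + 1 @ $12.75 = $9,145.40
Ending inventory: 66 @ $11.25 + 159 @ $12.75 = $2,769.75
Check: goods available $11,915.15 = COGS $9,145.40 + ending $2,769.75

159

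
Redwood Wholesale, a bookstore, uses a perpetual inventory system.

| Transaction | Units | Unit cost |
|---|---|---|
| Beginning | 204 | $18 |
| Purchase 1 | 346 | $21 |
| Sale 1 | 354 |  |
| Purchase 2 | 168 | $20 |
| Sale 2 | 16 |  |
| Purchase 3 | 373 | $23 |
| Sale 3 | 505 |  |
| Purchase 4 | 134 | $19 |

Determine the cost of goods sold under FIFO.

COGS = $17,909

Sale 1 (354) [FIFO — oldest first]: 204 @ $18 + 150 @ $21 = $6,822
Sale 2 (16) [FIFO — oldest first]: 16 @ $21 = $336
Sale 3 (505) [FIFO — oldest first]: 180 @ $21 + 168 @ $20 + 157 @ $23 = $10,751
Total COGS = $6,822 + $336 + $10,751 = $17,909
Ending inventory: 216 @ $23 + 134 @ $19 = $7,514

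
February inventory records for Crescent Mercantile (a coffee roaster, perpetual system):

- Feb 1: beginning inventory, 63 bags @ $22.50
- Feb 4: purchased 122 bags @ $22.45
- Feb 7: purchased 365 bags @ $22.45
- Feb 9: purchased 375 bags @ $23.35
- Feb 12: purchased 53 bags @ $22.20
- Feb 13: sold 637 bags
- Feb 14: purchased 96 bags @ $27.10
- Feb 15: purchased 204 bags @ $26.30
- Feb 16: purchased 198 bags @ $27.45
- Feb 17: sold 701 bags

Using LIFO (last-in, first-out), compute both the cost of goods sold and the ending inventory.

Feb 13, 637 sold [LIFO — newest first]: 53 @ $22.20 + 375 @ $23.35 + 209 @ $22.45 = $14,624.90
Feb 17, 701 sold [LIFO — newest first]: 198 @ $27.45 + 204 @ $26.30 + 96 @ $27.10 + 156 @ $22.45 + 47 @ $22.45 = $17,959.25
Total COGS = $14,624.90 + $17,959.25 = $32,584.15
Ending inventory: 63 @ $22.50 + 75 @ $22.45 = $3,101.25

COGS = $32,584.15; ending inventory = $3,101.25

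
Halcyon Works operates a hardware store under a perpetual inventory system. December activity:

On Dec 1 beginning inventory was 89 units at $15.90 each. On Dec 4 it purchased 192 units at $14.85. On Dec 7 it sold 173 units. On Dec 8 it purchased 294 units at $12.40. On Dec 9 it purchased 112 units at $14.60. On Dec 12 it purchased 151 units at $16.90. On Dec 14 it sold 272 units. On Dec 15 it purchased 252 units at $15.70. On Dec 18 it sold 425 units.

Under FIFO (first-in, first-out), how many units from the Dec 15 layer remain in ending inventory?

Dec 7, 173 sold [FIFO — oldest first]: 89 @ $15.90 + 84 @ $14.85 = $2,662.50
Dec 14, 272 sold [FIFO — oldest first]: 108 @ $14.85 + 164 @ $12.40 = $3,637.40
Dec 18, 425 sold [FIFO — oldest first]: 130 @ $12.40 + 112 @ $14.60 + 151 @ $16.90 + 32 @ $15.70 = $6,301.50
Total COGS = $2,662.50 + $3,637.40 + $6,301.50 = $12,601.40
Ending inventory: 220 @ $15.70 = $3,454.00

220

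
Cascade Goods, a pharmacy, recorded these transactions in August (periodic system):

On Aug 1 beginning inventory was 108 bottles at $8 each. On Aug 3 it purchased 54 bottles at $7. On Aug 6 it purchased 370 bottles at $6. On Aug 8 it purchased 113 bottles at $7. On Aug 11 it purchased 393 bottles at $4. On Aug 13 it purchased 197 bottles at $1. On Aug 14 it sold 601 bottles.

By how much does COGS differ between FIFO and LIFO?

FIFO COGS: 108 @ $8 + 54 @ $7 + 370 @ $6 + 69 @ $7 = $3,945
LIFO COGS: 197 @ $1 + 393 @ $4 + 11 @ $7 = $1,846
Difference = |$3,945 − $1,846| = $2,099

$2,099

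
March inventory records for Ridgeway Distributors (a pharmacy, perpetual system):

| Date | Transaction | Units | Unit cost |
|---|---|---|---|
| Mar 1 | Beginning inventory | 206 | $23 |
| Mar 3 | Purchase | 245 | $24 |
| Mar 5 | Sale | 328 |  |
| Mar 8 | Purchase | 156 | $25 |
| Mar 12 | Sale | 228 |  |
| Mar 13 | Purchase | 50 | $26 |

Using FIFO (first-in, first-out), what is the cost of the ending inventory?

Mar 5, 328 sold [FIFO — oldest first]: 206 @ $23 + 122 @ $24 = $7,666
Mar 12, 228 sold [FIFO — oldest first]: 123 @ $24 + 105 @ $25 = $5,577
Total COGS = $7,666 + $5,577 = $13,243
Ending inventory: 51 @ $25 + 50 @ $26 = $2,575

Ending inventory = $2,575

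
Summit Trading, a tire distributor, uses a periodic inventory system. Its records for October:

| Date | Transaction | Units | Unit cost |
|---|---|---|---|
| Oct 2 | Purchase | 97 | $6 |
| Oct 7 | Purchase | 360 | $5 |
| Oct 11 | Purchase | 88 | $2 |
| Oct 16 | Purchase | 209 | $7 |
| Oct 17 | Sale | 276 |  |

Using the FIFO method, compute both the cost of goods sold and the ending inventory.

Oct 17, 276 sold [FIFO — oldest first]: 97 @ $6 + 179 @ $5 = $1,477
Ending inventory: 181 @ $5 + 88 @ $2 + 209 @ $7 = $2,544

COGS = $1,477; ending inventory = $2,544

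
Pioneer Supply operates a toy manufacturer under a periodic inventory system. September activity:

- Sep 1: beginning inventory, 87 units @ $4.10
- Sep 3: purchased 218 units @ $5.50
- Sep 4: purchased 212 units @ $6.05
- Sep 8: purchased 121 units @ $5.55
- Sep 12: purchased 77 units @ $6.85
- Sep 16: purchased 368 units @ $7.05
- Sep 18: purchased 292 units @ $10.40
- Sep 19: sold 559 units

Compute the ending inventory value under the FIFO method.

Sep 19, 559 sold [FIFO — oldest first]: 87 @ $4.10 + 218 @ $5.50 + 212 @ $6.05 + 42 @ $5.55 = $3,071.40
Ending inventory: 79 @ $5.55 + 77 @ $6.85 + 368 @ $7.05 + 292 @ $10.40 = $6,597.10

Ending inventory = $6,597.10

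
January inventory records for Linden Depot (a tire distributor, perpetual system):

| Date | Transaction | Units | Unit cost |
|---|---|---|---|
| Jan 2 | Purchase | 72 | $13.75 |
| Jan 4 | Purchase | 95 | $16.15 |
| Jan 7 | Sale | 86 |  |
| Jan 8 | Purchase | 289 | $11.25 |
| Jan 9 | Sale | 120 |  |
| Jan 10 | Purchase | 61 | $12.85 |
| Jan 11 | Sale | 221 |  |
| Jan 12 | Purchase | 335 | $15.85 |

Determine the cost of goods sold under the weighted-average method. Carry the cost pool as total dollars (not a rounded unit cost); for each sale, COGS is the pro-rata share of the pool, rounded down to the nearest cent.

COGS = $5,457.38

After Jan 2: 72 on hand, pool $990.00 (≈ $13.7500 each)
After Jan 4: 167 on hand, pool $2,524.25 (≈ $15.1153 each)
Jan 7, sell 86: 86/167 × $2,524.25 → $1,299.91
After Jan 8: 370 on hand, pool $4,475.59 (≈ $12.0962 each)
Jan 9, sell 120: 120/370 × $4,475.59 → $1,451.54
After Jan 10: 311 on hand, pool $3,807.90 (≈ $12.2441 each)
Jan 11, sell 221: 221/311 × $3,807.90 → $2,705.93
After Jan 12: 425 on hand, pool $6,411.72 (≈ $15.0864 each)
Total COGS = $1,299.91 + $1,451.54 + $2,705.93 = $5,457.38
Ending inventory (cost pool remaining) = $6,411.72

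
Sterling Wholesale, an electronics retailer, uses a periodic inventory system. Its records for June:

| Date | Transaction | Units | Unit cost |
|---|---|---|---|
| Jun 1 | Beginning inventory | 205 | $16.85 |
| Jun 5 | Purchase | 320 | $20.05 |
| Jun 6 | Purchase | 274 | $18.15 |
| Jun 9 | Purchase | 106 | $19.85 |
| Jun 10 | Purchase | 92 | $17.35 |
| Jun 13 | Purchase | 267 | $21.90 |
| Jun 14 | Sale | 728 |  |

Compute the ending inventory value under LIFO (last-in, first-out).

Ending inventory = $10,069.90

Jun 14, 728 sold [LIFO — newest first]: 267 @ $21.90 + 92 @ $17.35 + 106 @ $19.85 + 263 @ $18.15 = $14,321.05
Ending inventory: 205 @ $16.85 + 320 @ $20.05 + 11 @ $18.15 = $10,069.90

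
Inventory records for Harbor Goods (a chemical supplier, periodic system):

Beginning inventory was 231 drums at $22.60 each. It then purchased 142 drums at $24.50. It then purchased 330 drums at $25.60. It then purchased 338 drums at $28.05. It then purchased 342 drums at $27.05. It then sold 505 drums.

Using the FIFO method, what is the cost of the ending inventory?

Ending inventory = $23,800.80

Sale 1 (505) [FIFO — oldest first]: 231 @ $22.60 + 142 @ $24.50 + 132 @ $25.60 = $12,078.80
Ending inventory: 198 @ $25.60 + 338 @ $28.05 + 342 @ $27.05 = $23,800.80
Check: goods available $35,879.60 = COGS $12,078.80 + ending $23,800.80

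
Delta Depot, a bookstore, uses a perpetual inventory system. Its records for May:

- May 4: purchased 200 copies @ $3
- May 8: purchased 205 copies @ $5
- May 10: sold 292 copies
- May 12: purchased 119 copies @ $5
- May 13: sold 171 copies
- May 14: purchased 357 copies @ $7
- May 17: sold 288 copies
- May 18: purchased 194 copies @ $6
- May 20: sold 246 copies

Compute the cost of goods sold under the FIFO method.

May 10, 292 sold [FIFO — oldest first]: 200 @ $3 + 92 @ $5 = $1,060
May 13, 171 sold [FIFO — oldest first]: 113 @ $5 + 58 @ $5 = $855
May 17, 288 sold [FIFO — oldest first]: 61 @ $5 + 227 @ $7 = $1,894
May 20, 246 sold [FIFO — oldest first]: 130 @ $7 + 116 @ $6 = $1,606
Total COGS = $1,060 + $855 + $1,894 + $1,606 = $5,415
Ending inventory: 78 @ $6 = $468

COGS = $5,415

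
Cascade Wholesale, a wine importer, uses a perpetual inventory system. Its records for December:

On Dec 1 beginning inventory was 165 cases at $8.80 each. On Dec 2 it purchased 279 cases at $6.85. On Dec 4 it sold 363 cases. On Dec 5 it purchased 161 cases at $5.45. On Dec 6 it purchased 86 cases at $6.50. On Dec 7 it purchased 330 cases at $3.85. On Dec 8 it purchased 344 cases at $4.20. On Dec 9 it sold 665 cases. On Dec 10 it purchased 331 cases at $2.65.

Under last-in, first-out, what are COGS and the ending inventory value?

COGS = $5,331.00; ending inventory = $3,061.05

Dec 4, 363 sold [LIFO — newest first]: 279 @ $6.85 + 84 @ $8.80 = $2,650.35
Dec 9, 665 sold [LIFO — newest first]: 344 @ $4.20 + 321 @ $3.85 = $2,680.65
Total COGS = $2,650.35 + $2,680.65 = $5,331.00
Ending inventory: 81 @ $8.80 + 161 @ $5.45 + 86 @ $6.50 + 9 @ $3.85 + 331 @ $2.65 = $3,061.05
Check: goods available $8,392.05 = COGS $5,331.00 + ending $3,061.05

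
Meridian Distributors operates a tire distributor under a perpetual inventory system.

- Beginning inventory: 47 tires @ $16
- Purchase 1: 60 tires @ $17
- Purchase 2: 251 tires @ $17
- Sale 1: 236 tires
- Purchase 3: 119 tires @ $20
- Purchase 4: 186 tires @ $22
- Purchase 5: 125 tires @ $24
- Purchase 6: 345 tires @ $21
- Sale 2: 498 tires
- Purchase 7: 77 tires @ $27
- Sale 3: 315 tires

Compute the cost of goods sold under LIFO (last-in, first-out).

Sale 1 (236) [LIFO — newest first]: 236 @ $17 = $4,012
Sale 2 (498) [LIFO — newest first]: 345 @ $21 + 125 @ $24 + 28 @ $22 = $10,861
Sale 3 (315) [LIFO — newest first]: 77 @ $27 + 158 @ $22 + 80 @ $20 = $7,155
Total COGS = $4,012 + $10,861 + $7,155 = $22,028
Ending inventory: 47 @ $16 + 60 @ $17 + 15 @ $17 + 39 @ $20 = $2,807
Check: goods available $24,835 = COGS $22,028 + ending $2,807

COGS = $22,028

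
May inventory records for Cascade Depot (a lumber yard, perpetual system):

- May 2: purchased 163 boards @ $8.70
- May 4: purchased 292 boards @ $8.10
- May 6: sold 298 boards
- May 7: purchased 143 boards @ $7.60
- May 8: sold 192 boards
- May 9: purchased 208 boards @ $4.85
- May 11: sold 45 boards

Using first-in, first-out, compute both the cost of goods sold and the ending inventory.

COGS = $4,391.30; ending inventory = $1,487.60

May 6, 298 sold [FIFO — oldest first]: 163 @ $8.70 + 135 @ $8.10 = $2,511.60
May 8, 192 sold [FIFO — oldest first]: 157 @ $8.10 + 35 @ $7.60 = $1,537.70
May 11, 45 sold [FIFO — oldest first]: 45 @ $7.60 = $342.00
Total COGS = $2,511.60 + $1,537.70 + $342.00 = $4,391.30
Ending inventory: 63 @ $7.60 + 208 @ $4.85 = $1,487.60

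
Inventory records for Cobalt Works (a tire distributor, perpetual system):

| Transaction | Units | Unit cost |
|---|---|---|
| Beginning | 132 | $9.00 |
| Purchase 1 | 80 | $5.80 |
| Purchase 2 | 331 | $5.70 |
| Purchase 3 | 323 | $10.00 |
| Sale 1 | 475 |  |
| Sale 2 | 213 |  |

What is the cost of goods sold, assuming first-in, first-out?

Sale 1 (475) [FIFO — oldest first]: 132 @ $9.00 + 80 @ $5.80 + 263 @ $5.70 = $3,151.10
Sale 2 (213) [FIFO — oldest first]: 68 @ $5.70 + 145 @ $10.00 = $1,837.60
Total COGS = $3,151.10 + $1,837.60 = $4,988.70
Ending inventory: 178 @ $10.00 = $1,780.00
Check: goods available $6,768.70 = COGS $4,988.70 + ending $1,780.00

COGS = $4,988.70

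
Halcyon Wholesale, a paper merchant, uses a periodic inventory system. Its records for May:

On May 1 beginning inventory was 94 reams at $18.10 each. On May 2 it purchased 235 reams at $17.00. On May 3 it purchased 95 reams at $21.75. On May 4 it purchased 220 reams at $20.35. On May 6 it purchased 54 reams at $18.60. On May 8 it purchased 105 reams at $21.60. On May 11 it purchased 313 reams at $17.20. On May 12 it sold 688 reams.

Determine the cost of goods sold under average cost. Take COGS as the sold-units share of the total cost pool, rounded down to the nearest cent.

May 12, sell 688: 688/1116 × $20,895.65 → $12,881.90
Ending inventory (cost pool remaining) = $8,013.75

COGS = $12,881.90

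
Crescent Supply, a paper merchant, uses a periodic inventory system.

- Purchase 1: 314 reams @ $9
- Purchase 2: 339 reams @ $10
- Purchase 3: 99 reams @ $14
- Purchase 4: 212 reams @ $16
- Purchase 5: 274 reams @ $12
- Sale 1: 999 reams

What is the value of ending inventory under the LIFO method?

Sale 1 (999) [LIFO — newest first]: 274 @ $12 + 212 @ $16 + 99 @ $14 + 339 @ $10 + 75 @ $9 = $12,131
Ending inventory: 239 @ $9 = $2,151

Ending inventory = $2,151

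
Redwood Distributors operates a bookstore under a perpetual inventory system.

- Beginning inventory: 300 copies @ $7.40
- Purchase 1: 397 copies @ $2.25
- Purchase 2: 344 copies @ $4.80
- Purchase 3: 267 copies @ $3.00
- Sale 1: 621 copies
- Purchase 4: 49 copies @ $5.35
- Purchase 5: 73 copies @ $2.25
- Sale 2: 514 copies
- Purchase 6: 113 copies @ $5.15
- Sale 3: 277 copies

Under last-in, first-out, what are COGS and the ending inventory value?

COGS = $5,604.40; ending inventory = $969.40

Sale 1 (621) [LIFO — newest first]: 267 @ $3.00 + 344 @ $4.80 + 10 @ $2.25 = $2,474.70
Sale 2 (514) [LIFO — newest first]: 73 @ $2.25 + 49 @ $5.35 + 387 @ $2.25 + 5 @ $7.40 = $1,334.15
Sale 3 (277) [LIFO — newest first]: 113 @ $5.15 + 164 @ $7.40 = $1,795.55
Total COGS = $2,474.70 + $1,334.15 + $1,795.55 = $5,604.40
Ending inventory: 131 @ $7.40 = $969.40
Check: goods available $6,573.80 = COGS $5,604.40 + ending $969.40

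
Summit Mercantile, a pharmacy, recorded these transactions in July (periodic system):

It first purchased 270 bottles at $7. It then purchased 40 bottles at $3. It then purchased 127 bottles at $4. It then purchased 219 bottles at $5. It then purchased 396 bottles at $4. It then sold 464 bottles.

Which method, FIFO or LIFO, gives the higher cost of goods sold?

FIFO

FIFO COGS: 270 @ $7 + 40 @ $3 + 127 @ $4 + 27 @ $5 = $2,653
LIFO COGS: 396 @ $4 + 68 @ $5 = $1,924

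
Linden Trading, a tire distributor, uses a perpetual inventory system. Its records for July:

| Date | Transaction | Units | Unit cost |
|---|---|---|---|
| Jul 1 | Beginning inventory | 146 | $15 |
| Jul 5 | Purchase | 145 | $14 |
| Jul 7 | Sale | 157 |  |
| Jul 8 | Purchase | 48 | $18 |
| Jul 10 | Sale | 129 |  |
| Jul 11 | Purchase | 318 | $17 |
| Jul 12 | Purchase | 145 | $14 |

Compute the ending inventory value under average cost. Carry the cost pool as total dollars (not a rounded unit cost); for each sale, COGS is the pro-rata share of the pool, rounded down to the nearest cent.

After Jul 1: 146 on hand, pool $2,190.00 (≈ $15.0000 each)
After Jul 5: 291 on hand, pool $4,220.00 (≈ $14.5017 each)
Jul 7, sell 157: 157/291 × $4,220.00 → $2,276.76
After Jul 8: 182 on hand, pool $2,807.24 (≈ $15.4244 each)
Jul 10, sell 129: 129/182 × $2,807.24 → $1,989.74
After Jul 11: 371 on hand, pool $6,223.50 (≈ $16.7749 each)
After Jul 12: 516 on hand, pool $8,253.50 (≈ $15.9952 each)
Total COGS = $2,276.76 + $1,989.74 = $4,266.50
Ending inventory (cost pool remaining) = $8,253.50

Ending inventory = $8,253.50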